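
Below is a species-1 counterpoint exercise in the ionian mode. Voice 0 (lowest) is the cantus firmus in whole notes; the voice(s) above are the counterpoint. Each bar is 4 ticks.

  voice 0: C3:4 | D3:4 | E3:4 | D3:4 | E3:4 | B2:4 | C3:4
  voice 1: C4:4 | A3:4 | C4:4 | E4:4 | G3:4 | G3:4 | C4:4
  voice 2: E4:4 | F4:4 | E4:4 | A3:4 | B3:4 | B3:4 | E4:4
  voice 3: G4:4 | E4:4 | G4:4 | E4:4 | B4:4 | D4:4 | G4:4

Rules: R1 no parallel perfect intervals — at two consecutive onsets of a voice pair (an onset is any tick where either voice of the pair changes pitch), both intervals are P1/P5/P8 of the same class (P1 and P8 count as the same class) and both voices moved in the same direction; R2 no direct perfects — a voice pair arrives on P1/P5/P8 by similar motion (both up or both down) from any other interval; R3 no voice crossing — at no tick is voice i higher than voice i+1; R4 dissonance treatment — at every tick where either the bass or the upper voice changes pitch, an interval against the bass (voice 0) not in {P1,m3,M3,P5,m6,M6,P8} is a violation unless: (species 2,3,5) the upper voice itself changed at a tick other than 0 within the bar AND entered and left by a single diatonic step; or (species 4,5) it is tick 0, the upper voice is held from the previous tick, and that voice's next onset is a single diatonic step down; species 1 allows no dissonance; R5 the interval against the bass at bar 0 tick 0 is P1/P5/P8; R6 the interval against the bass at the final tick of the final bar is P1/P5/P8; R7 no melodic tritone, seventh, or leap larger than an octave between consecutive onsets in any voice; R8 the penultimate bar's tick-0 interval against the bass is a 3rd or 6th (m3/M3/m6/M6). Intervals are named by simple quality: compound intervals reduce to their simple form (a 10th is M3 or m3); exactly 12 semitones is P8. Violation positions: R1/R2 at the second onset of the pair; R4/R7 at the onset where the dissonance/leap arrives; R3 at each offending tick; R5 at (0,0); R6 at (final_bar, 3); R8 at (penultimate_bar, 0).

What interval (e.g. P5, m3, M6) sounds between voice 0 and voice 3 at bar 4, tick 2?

voice 0=E3 voice 3=B4 -> P5

P5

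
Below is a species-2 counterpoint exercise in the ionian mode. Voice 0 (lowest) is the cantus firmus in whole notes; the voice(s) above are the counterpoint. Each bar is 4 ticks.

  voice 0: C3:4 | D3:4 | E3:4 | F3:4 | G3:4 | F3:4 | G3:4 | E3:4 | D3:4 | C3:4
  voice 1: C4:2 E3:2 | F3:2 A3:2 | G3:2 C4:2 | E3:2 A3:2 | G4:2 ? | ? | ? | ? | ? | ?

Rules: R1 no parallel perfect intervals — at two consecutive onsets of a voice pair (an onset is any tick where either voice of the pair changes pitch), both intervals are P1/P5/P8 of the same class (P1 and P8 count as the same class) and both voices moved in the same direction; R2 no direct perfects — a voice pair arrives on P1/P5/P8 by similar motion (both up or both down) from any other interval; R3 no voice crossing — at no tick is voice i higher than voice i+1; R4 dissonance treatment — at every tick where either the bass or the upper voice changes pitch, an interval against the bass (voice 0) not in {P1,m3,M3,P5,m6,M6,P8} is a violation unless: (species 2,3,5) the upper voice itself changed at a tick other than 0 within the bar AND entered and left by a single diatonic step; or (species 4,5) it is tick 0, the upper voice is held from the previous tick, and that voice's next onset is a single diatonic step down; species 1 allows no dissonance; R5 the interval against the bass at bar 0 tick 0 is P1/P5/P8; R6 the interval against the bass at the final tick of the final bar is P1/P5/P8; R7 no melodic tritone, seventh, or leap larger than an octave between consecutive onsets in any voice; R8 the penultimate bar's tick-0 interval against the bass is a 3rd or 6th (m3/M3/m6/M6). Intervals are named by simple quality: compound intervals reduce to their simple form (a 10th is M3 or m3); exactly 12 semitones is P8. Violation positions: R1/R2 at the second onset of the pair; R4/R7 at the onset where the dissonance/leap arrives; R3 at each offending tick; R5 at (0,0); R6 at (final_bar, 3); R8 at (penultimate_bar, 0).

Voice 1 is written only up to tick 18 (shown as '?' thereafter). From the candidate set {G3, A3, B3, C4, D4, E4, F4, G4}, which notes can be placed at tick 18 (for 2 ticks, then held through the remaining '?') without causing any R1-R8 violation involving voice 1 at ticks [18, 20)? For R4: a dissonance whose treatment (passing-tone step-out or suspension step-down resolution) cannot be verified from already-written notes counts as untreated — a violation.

{B3, D4, E4, G3, G4}

G3: legal
A3: violates R4,R7
B3: legal
C4: violates R4
D4: legal
E4: legal
F4: violates R4
G4: legal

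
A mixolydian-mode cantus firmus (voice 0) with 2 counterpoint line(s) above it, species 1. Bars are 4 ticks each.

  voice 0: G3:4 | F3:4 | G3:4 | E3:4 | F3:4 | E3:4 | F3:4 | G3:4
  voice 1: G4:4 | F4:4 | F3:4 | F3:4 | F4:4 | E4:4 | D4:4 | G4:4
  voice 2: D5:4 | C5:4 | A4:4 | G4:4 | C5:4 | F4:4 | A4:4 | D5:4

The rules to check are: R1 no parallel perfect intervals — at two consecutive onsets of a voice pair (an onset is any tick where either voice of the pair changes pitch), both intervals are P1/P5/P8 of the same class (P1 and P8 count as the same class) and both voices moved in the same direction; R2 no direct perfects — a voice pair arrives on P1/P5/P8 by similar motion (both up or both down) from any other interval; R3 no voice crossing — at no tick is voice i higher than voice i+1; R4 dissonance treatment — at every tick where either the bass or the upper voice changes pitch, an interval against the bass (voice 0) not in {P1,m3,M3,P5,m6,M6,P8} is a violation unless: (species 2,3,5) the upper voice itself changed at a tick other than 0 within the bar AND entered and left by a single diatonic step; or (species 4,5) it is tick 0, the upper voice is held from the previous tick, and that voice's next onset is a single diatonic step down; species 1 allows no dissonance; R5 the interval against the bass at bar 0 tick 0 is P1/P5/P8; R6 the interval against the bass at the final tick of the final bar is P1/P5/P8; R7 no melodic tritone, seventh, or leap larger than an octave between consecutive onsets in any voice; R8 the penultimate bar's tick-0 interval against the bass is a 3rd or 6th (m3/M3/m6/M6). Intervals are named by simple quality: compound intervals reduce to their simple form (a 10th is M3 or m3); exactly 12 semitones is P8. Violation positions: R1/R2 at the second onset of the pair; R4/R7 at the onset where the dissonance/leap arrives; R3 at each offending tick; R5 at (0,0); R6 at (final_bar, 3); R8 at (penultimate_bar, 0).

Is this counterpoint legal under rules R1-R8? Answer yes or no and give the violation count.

No (18 violations)

bar 0: v0=G3 v1=G4 v2=D5 (P5)
bar 1: v0=F3 v1=F4 v2=C5 (P5)
bar 2: v0=G3 v1=F3 v2=A4 (M2)
bar 3: v0=E3 v1=F3 v2=G4 (m3)
bar 4: v0=F3 v1=F4 v2=C5 (P5)
bar 5: v0=E3 v1=E4 v2=F4 (m2)
bar 6: v0=F3 v1=D4 v2=A4 (M3)
bar 7: v0=G3 v1=G4 v2=D5 (P5)
  R1 @ bar1.0: G3/G4 P8 -> F3/F4 P8 similar
  R1 @ bar1.0: G3/D5 P5 -> F3/C5 P5 similar
  R1 @ bar1.0: G4/D5 P5 -> F4/C5 P5 similar
  R3 @ bar2.0: G3 above F3
  R4 @ bar2.0: G3/F3 M2 untreated
  R4 @ bar2.0: G3/A4 M2 untreated
  R3 @ bar2.1: G3 above F3
  R3 @ bar2.2: G3 above F3
  R3 @ bar2.3: G3 above F3
  R4 @ bar3.0: E3/F3 m2 untreated
  R2 @ bar4.0: E3/F3 m2 -> F3/F4 P8 similar
  R2 @ bar4.0: E3/G4 m3 -> F3/C5 P5 similar
  R2 @ bar4.0: F3/G4 M2 -> F4/C5 P5 similar
  R1 @ bar5.0: F3/F4 P8 -> E3/E4 P8 similar
  R4 @ bar5.0: E3/F4 m2 untreated
  R1 @ bar7.0: D4/A4 P5 -> G4/D5 P5 similar
  R2 @ bar7.0: F3/D4 M6 -> G3/G4 P8 similar
  R2 @ bar7.0: F3/A4 M3 -> G3/D5 P5 similar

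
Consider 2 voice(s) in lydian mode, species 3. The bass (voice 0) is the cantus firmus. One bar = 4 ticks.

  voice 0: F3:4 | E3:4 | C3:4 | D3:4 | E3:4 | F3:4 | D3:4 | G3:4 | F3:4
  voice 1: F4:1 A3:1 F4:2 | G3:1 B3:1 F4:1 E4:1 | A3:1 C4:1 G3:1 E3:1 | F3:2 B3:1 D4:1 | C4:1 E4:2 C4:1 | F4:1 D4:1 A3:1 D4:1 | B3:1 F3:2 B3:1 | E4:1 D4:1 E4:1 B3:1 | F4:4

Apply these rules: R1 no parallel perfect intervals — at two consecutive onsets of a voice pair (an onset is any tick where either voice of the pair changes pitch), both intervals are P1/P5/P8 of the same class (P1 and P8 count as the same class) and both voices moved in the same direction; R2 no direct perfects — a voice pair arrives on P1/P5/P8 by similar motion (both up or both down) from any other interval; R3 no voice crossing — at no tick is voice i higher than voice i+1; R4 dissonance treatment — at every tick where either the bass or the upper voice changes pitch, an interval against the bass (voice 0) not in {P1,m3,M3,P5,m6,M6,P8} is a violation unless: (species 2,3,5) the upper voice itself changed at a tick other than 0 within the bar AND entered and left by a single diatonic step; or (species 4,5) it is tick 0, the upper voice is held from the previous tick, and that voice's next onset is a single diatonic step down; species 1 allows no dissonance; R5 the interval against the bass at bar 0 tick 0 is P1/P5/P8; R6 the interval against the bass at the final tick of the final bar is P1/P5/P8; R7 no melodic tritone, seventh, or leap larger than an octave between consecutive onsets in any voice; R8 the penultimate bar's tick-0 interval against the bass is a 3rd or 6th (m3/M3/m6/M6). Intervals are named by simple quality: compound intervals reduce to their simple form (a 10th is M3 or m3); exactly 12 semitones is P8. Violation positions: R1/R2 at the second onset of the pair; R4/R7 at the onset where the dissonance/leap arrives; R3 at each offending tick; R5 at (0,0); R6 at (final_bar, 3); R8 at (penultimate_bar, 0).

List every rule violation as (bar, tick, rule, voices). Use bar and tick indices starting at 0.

(1, 0, R7, (1,))
(1, 2, R4, (0, 1))
(1, 2, R7, (1,))
(3, 2, R7, (1,))
(5, 0, R2, (0, 1))
(6, 1, R7, (1,))
(6, 3, R7, (1,))
(8, 0, R7, (1,))

bar 0: v0=F3 v1=F4 downbeat P8
bar 1: v0=E3 v1=G3 downbeat m3
bar 2: v0=C3 v1=A3 downbeat M6
bar 3: v0=D3 v1=F3 downbeat m3
bar 4: v0=E3 v1=C4 downbeat m6
bar 5: v0=F3 v1=F4 downbeat P8
bar 6: v0=D3 v1=B3 downbeat M6
bar 7: v0=G3 v1=E4 downbeat M6
bar 8: v0=F3 v1=F4 downbeat P8
  -> R7 @ bar 1 tick 0 v(1,): F4->G3 leap 10st
  -> R4 @ bar 1 tick 2 v(0, 1): E3/F4 m2 untreated
  -> R7 @ bar 1 tick 2 v(1,): B3->F4 leap 6st
  -> R7 @ bar 3 tick 2 v(1,): F3->B3 leap 6st
  -> R2 @ bar 5 tick 0 v(0, 1): E3/C4 m6 -> F3/F4 P8 similar
  -> R7 @ bar 6 tick 1 v(1,): B3->F3 leap 6st
  -> R7 @ bar 6 tick 3 v(1,): F3->B3 leap 6st
  -> R7 @ bar 8 tick 0 v(1,): B3->F4 leap 6st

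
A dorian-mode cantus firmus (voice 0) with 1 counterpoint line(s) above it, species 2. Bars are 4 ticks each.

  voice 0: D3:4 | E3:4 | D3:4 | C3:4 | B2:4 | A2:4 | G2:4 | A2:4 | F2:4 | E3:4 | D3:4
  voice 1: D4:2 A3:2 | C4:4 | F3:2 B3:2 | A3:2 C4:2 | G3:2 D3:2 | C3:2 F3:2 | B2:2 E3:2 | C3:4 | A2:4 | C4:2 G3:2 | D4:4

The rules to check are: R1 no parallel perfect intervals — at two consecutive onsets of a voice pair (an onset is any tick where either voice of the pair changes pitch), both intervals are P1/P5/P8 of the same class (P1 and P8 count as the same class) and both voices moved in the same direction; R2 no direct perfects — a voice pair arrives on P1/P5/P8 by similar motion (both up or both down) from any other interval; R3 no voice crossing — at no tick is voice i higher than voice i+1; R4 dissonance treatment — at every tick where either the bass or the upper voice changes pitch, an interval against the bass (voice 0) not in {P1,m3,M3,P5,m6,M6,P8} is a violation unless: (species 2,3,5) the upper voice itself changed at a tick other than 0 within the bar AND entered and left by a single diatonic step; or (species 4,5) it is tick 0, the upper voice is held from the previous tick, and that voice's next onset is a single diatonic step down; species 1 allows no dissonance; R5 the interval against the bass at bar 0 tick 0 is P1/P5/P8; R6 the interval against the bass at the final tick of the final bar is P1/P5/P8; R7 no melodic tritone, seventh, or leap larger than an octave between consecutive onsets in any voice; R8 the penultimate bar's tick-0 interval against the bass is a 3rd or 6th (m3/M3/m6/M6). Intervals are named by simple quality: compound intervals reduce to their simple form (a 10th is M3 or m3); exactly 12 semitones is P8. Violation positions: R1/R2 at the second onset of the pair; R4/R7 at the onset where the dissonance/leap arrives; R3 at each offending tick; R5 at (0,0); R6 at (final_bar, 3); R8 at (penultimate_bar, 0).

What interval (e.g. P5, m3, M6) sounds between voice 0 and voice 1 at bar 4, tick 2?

voice 0=B2 voice 1=D3 -> m3

m3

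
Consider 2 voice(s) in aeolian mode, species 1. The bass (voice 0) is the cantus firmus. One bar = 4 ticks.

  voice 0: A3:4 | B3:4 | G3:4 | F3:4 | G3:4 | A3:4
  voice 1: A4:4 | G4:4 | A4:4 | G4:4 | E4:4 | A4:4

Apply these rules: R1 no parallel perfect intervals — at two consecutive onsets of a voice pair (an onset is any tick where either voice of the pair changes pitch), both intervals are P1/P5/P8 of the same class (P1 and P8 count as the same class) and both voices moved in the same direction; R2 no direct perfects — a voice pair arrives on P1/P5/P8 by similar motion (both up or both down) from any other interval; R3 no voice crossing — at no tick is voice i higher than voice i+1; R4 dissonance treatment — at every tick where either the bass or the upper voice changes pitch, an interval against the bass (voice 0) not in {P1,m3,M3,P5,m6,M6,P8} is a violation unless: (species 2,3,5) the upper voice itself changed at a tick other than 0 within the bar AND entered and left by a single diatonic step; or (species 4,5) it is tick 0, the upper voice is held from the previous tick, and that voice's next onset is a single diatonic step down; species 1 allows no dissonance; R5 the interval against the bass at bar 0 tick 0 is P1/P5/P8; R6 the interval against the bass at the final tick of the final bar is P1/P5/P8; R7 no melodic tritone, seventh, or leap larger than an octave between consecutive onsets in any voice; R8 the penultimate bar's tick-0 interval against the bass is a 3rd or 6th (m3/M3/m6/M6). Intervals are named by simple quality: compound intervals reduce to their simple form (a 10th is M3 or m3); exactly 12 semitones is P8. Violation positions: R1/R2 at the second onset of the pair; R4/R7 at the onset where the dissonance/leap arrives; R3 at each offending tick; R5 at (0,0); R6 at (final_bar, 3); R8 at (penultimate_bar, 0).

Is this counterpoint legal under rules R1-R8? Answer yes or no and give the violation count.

No (3 violations)

bar 0: v0=A3 v1=A4 (P8)
bar 1: v0=B3 v1=G4 (m6)
bar 2: v0=G3 v1=A4 (M2)
bar 3: v0=F3 v1=G4 (M2)
bar 4: v0=G3 v1=E4 (M6)
bar 5: v0=A3 v1=A4 (P8)
  R4 @ bar2.0: G3/A4 M2 untreated
  R4 @ bar3.0: F3/G4 M2 untreated
  R2 @ bar5.0: G3/E4 M6 -> A3/A4 P8 similar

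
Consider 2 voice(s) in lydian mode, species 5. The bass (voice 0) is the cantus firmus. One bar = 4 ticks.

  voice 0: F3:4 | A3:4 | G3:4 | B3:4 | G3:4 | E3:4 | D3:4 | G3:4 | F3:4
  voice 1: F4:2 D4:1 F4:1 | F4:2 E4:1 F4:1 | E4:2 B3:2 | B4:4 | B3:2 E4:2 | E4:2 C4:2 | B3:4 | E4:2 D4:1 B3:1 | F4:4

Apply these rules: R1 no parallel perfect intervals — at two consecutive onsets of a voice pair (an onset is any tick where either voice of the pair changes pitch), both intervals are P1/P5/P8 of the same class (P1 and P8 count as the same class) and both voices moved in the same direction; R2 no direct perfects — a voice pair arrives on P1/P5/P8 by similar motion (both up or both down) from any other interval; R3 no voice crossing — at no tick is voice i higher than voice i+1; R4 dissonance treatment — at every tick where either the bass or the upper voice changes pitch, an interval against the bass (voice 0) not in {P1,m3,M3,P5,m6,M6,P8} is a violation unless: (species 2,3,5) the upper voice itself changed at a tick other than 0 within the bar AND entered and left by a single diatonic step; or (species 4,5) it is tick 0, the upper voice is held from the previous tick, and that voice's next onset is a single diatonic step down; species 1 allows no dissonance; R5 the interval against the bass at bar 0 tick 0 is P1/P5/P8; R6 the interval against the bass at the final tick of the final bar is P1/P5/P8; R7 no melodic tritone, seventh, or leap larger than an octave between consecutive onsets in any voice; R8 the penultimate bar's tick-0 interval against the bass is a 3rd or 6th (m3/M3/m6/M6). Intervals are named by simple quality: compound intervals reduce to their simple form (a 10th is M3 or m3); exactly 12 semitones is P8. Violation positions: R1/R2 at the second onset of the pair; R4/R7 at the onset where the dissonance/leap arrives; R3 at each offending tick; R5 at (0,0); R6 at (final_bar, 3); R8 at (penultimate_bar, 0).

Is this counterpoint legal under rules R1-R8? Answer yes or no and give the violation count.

No (2 violations)

bar 0: v0=F3 v1=F4 (P8)
bar 1: v0=A3 v1=F4 (m6)
bar 2: v0=G3 v1=E4 (M6)
bar 3: v0=B3 v1=B4 (P8)
bar 4: v0=G3 v1=B3 (M3)
bar 5: v0=E3 v1=E4 (P8)
bar 6: v0=D3 v1=B3 (M6)
bar 7: v0=G3 v1=E4 (M6)
bar 8: v0=F3 v1=F4 (P8)
  R2 @ bar3.0: G3/B3 M3 -> B3/B4 P8 similar
  R7 @ bar8.0: B3->F4 leap 6st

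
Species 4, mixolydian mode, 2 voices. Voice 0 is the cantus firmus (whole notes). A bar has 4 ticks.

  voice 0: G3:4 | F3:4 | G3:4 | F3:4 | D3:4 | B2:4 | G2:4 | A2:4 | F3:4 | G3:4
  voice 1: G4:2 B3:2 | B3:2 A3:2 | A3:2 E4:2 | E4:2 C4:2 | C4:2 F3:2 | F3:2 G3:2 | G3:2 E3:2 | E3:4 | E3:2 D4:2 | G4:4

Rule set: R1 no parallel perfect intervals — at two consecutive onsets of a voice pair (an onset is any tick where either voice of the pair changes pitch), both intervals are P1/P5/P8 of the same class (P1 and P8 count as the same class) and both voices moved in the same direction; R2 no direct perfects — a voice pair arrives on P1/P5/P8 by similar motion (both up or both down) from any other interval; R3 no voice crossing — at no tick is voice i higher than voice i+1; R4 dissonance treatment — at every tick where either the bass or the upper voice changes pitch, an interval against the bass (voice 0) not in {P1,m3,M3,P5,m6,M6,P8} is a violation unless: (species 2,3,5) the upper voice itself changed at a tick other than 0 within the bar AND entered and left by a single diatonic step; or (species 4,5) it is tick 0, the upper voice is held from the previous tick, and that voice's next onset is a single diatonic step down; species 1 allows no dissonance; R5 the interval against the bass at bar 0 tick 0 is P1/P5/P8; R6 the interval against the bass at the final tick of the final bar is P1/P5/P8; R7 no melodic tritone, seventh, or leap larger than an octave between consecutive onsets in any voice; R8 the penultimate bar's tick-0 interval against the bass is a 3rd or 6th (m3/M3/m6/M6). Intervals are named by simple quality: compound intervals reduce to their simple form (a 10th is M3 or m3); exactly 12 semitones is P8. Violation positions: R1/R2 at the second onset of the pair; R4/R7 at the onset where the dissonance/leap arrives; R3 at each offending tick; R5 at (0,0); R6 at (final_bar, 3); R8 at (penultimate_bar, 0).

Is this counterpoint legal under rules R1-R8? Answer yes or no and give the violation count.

No (10 violations)

bar 0: v0=G3 v1=G4 (P8)
bar 1: v0=F3 v1=B3 (TT)
bar 2: v0=G3 v1=A3 (M2)
bar 3: v0=F3 v1=E4 (M7)
bar 4: v0=D3 v1=C4 (m7)
bar 5: v0=B2 v1=F3 (TT)
bar 6: v0=G2 v1=G3 (P8)
bar 7: v0=A2 v1=E3 (P5)
bar 8: v0=F3 v1=E3 (m2)
bar 9: v0=G3 v1=G4 (P8)
  R4 @ bar2.0: G3/A3 M2 untreated
  R4 @ bar3.0: F3/E4 M7 untreated
  R4 @ bar4.0: D3/C4 m7 untreated
  R4 @ bar5.0: B2/F3 TT untreated
  R3 @ bar8.0: F3 above E3
  R4 @ bar8.0: F3/E3 m2 untreated
  R8 @ bar8.0: penult m2 not 3rd/6th
  R3 @ bar8.1: F3 above E3
  R7 @ bar8.2: E3->D4 leap 10st
  R2 @ bar9.0: F3/D4 M6 -> G3/G4 P8 similar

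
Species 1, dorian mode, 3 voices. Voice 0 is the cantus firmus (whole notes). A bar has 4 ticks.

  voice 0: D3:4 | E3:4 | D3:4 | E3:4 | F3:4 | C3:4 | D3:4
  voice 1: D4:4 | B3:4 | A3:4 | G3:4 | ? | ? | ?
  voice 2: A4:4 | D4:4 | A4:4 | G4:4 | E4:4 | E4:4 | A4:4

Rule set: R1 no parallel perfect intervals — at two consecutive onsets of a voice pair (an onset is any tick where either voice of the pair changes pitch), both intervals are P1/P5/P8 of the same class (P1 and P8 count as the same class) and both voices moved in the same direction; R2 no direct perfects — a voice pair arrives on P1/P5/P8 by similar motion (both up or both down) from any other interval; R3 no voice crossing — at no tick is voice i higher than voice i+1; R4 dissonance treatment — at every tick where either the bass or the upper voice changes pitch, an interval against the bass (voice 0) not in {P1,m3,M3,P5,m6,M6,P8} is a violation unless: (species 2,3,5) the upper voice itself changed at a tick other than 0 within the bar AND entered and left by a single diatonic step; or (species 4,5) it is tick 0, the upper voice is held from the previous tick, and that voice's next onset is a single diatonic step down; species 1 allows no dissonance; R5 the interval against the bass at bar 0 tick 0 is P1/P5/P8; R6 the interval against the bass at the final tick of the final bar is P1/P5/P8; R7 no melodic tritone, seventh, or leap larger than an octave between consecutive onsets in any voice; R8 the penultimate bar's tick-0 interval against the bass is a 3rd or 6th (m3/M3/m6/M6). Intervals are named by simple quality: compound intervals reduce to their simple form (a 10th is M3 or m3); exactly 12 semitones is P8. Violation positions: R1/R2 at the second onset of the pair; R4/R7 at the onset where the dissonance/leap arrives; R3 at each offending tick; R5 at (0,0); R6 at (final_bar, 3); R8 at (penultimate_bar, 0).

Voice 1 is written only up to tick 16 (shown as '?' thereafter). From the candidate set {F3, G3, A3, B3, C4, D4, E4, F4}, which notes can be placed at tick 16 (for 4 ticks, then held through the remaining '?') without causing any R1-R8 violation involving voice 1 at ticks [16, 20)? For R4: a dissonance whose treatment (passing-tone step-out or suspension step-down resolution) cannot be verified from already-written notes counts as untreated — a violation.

{A3, D4, F3}

F3: legal
G3: violates R4
A3: legal
B3: violates R4
C4: violates R2
D4: legal
E4: violates R4
F4: violates R2,R3,R7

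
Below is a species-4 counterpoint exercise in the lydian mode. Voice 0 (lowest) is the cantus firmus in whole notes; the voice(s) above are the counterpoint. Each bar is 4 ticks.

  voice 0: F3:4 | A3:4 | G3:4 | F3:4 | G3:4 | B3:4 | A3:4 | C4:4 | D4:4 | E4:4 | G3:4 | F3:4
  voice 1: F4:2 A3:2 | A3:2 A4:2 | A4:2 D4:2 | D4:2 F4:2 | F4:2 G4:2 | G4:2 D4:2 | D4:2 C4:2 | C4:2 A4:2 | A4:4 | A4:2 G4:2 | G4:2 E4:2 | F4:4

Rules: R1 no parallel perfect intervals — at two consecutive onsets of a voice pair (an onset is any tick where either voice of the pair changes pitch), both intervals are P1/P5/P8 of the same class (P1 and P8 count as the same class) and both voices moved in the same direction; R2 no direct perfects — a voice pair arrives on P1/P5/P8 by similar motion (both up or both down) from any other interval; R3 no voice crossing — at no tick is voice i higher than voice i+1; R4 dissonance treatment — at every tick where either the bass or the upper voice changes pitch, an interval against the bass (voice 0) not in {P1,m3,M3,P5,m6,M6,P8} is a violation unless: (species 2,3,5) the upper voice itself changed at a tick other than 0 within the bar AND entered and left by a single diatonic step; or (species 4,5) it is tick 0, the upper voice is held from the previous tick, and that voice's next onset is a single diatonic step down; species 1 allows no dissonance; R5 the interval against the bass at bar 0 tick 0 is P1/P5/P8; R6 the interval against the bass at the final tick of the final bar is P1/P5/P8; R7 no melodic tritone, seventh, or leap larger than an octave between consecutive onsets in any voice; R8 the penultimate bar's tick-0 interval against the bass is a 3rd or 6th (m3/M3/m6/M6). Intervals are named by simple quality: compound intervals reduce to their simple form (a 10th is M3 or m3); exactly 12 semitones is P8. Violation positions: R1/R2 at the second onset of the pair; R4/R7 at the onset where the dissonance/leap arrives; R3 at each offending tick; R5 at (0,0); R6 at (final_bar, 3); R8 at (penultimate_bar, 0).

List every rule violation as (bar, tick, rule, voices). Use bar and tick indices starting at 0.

(2, 0, R4, (0, 1))
(4, 0, R4, (0, 1))
(10, 0, R8, (0, 1))

bar 0: v0=F3 v1=F4 downbeat P8
bar 1: v0=A3 v1=A3 downbeat P1
bar 2: v0=G3 v1=A4 downbeat M2
bar 3: v0=F3 v1=D4 downbeat M6
bar 4: v0=G3 v1=F4 downbeat m7
bar 5: v0=B3 v1=G4 downbeat m6
bar 6: v0=A3 v1=D4 downbeat P4
bar 7: v0=C4 v1=C4 downbeat P1
bar 8: v0=D4 v1=A4 downbeat P5
bar 9: v0=E4 v1=A4 downbeat P4
bar 10: v0=G3 v1=G4 downbeat P8
bar 11: v0=F3 v1=F4 downbeat P8
  -> R4 @ bar 2 tick 0 v(0, 1): G3/A4 M2 untreated
  -> R4 @ bar 4 tick 0 v(0, 1): G3/F4 m7 untreated
  -> R8 @ bar 10 tick 0 v(0, 1): penult P8 not 3rd/6th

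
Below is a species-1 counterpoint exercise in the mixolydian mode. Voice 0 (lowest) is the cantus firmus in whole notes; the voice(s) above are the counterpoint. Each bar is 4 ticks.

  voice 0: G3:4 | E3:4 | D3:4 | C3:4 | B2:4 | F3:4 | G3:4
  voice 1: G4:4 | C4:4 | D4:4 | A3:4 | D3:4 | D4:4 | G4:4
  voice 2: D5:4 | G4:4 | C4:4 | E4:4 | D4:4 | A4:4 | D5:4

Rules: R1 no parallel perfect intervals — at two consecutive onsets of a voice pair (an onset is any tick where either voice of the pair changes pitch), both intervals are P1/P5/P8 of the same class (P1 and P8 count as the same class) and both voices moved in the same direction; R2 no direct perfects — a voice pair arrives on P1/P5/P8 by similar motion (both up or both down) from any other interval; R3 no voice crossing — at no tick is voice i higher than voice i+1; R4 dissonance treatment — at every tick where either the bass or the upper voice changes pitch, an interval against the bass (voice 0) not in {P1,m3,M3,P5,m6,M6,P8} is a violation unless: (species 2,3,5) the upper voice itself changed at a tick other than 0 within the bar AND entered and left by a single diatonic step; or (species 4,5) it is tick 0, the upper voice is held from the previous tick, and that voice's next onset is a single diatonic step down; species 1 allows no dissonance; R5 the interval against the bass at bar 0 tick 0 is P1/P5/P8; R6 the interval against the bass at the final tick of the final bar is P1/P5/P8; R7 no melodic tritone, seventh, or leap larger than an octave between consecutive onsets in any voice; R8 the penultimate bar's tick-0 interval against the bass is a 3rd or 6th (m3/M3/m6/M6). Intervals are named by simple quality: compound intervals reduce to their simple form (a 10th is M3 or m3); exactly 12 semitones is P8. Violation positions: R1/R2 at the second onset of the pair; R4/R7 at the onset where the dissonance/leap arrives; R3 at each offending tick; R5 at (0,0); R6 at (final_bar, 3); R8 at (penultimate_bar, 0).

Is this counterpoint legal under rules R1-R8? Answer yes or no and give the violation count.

bar 0: v0=G3 v1=G4 v2=D5 (P5)
bar 1: v0=E3 v1=C4 v2=G4 (m3)
bar 2: v0=D3 v1=D4 v2=C4 (m7)
bar 3: v0=C3 v1=A3 v2=E4 (M3)
bar 4: v0=B2 v1=D3 v2=D4 (m3)
bar 5: v0=F3 v1=D4 v2=A4 (M3)
bar 6: v0=G3 v1=G4 v2=D5 (P5)
  R1 @ bar1.0: G4/D5 P5 -> C4/G4 P5 similar
  R3 @ bar2.0: D4 above C4
  R4 @ bar2.0: D3/C4 m7 untreated
  R3 @ bar2.1: D4 above C4
  R3 @ bar2.2: D4 above C4
  R3 @ bar2.3: D4 above C4
  R2 @ bar4.0: A3/E4 P5 -> D3/D4 P8 similar
  R2 @ bar5.0: D3/D4 P8 -> D4/A4 P5 similar
  R7 @ bar5.0: B2->F3 leap 6st
  R1 @ bar6.0: D4/A4 P5 -> G4/D5 P5 similar
  R2 @ bar6.0: F3/D4 M6 -> G3/G4 P8 similar
  R2 @ bar6.0: F3/A4 M3 -> G3/D5 P5 similar

No (12 violations)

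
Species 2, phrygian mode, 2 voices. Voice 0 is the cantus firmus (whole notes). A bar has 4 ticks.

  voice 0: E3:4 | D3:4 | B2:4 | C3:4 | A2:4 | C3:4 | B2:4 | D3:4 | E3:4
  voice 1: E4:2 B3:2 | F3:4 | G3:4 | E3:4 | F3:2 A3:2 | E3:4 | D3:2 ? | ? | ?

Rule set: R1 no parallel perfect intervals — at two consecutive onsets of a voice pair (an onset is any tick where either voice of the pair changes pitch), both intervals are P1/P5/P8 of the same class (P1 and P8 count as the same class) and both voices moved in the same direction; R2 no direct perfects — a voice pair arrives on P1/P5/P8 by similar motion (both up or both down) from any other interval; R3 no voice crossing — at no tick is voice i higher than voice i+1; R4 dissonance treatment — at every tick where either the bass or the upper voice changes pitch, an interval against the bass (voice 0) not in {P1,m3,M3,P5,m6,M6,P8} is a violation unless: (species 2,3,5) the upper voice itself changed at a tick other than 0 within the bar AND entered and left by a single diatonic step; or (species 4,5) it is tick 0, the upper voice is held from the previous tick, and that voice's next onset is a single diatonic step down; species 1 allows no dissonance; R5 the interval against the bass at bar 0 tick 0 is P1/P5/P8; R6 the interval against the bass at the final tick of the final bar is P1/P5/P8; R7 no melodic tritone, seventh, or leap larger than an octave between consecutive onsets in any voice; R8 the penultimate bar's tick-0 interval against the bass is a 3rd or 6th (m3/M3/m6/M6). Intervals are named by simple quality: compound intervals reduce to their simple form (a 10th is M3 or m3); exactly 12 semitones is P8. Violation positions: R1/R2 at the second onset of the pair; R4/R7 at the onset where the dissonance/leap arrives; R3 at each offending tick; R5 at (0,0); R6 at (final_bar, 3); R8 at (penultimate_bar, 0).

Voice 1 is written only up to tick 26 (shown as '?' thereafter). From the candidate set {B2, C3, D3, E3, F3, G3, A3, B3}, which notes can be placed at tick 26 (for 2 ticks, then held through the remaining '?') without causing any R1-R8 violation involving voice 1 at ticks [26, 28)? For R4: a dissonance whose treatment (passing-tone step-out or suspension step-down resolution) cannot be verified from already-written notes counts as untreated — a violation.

{B2, B3, D3, G3}

B2: legal
C3: violates R4
D3: legal
E3: violates R4
F3: violates R4
G3: legal
A3: violates R4
B3: legal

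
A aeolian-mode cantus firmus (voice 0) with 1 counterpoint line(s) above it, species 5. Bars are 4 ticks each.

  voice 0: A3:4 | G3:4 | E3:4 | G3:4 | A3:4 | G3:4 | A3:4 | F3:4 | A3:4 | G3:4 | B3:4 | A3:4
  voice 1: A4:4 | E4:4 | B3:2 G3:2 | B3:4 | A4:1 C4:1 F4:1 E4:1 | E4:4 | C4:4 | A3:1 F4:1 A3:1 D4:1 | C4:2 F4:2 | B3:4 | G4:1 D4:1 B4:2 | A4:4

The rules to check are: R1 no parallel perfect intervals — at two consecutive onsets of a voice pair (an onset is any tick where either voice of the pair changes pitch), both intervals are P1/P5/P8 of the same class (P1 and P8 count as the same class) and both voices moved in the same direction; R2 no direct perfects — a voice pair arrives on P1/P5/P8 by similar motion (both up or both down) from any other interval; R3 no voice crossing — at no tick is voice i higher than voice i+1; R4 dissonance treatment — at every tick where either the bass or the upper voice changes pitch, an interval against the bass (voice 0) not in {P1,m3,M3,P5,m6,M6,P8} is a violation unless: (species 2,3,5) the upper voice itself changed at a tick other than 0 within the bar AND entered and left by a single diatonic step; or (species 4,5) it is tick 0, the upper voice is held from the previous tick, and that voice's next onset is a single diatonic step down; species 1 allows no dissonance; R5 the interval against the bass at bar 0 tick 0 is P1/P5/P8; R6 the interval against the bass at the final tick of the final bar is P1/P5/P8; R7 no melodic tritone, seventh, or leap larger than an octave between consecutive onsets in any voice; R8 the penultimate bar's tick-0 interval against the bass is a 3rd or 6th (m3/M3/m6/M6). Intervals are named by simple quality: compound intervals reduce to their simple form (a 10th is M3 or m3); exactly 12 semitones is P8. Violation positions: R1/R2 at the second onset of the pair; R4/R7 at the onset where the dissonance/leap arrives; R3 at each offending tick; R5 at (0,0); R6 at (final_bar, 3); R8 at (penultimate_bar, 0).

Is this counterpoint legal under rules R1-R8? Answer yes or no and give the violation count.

bar 0: v0=A3 v1=A4 (P8)
bar 1: v0=G3 v1=E4 (M6)
bar 2: v0=E3 v1=B3 (P5)
bar 3: v0=G3 v1=B3 (M3)
bar 4: v0=A3 v1=A4 (P8)
bar 5: v0=G3 v1=E4 (M6)
bar 6: v0=A3 v1=C4 (m3)
bar 7: v0=F3 v1=A3 (M3)
bar 8: v0=A3 v1=C4 (m3)
bar 9: v0=G3 v1=B3 (M3)
bar 10: v0=B3 v1=G4 (m6)
bar 11: v0=A3 v1=A4 (P8)
  R2 @ bar2.0: G3/E4 M6 -> E3/B3 P5 similar
  R2 @ bar4.0: G3/B3 M3 -> A3/A4 P8 similar
  R7 @ bar4.0: B3->A4 leap 10st
  R7 @ bar9.0: F4->B3 leap 6st
  R1 @ bar11.0: B3/B4 P8 -> A3/A4 P8 similar

No (5 violations)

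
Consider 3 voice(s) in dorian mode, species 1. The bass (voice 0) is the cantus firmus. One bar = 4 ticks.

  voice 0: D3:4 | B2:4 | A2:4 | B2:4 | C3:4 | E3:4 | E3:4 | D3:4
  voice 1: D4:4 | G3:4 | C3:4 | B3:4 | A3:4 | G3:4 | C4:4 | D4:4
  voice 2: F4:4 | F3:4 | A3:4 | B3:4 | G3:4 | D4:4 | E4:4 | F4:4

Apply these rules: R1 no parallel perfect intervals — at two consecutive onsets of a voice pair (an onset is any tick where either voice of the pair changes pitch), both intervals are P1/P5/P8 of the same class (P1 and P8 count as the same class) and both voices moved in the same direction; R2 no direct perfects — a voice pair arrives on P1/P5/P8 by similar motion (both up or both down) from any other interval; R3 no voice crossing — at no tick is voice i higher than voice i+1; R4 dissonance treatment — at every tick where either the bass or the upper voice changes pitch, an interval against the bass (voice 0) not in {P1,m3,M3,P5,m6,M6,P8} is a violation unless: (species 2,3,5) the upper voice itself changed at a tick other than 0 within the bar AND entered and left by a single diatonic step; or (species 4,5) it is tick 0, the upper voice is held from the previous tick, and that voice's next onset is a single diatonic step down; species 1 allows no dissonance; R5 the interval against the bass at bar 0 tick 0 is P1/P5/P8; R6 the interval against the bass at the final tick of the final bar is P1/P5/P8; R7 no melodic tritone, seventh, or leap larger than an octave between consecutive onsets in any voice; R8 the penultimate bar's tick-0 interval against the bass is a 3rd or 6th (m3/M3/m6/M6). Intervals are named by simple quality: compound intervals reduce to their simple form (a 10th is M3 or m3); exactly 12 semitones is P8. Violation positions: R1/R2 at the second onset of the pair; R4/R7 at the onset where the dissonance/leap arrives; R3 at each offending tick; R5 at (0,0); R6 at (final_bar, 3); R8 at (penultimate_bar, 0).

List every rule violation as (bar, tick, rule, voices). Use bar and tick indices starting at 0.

bar 0: v0=D3 v1=D4 v2=F4 downbeat m3
bar 1: v0=B2 v1=G3 v2=F3 downbeat TT
bar 2: v0=A2 v1=C3 v2=A3 downbeat P8
bar 3: v0=B2 v1=B3 v2=B3 downbeat P8
bar 4: v0=C3 v1=A3 v2=G3 downbeat P5
bar 5: v0=E3 v1=G3 v2=D4 downbeat m7
bar 6: v0=E3 v1=C4 v2=E4 downbeat P8
bar 7: v0=D3 v1=D4 v2=F4 downbeat m3
  -> R5 @ bar 0 tick 0 v(0, 2): opens on m3
  -> R3 @ bar 1 tick 0 v(1, 2): G3 above F3
  -> R4 @ bar 1 tick 0 v(0, 2): B2/F3 TT untreated
  -> R3 @ bar 1 tick 1 v(1, 2): G3 above F3
  -> R3 @ bar 1 tick 2 v(1, 2): G3 above F3
  -> R3 @ bar 1 tick 3 v(1, 2): G3 above F3
  -> R1 @ bar 3 tick 0 v(0, 2): A2/A3 P8 -> B2/B3 P8 similar
  -> R2 @ bar 3 tick 0 v(0, 1): A2/C3 m3 -> B2/B3 P8 similar
  -> R2 @ bar 3 tick 0 v(1, 2): C3/A3 M6 -> B3/B3 P1 similar
  -> R7 @ bar 3 tick 0 v(1,): C3->B3 leap 11st
  -> R3 @ bar 4 tick 0 v(1, 2): A3 above G3
  -> R3 @ bar 4 tick 1 v(1, 2): A3 above G3
  -> R3 @ bar 4 tick 2 v(1, 2): A3 above G3
  -> R3 @ bar 4 tick 3 v(1, 2): A3 above G3
  -> R4 @ bar 5 tick 0 v(0, 2): E3/D4 m7 untreated
  -> R8 @ bar 6 tick 0 v(0, 2): penult P8 not 3rd/6th
  -> R6 @ bar 7 tick 3 v(0, 2): closes on m3

(0, 0, R5, (0, 2))
(1, 0, R3, (1, 2))
(1, 0, R4, (0, 2))
(1, 1, R3, (1, 2))
(1, 2, R3, (1, 2))
(1, 3, R3, (1, 2))
(3, 0, R1, (0, 2))
(3, 0, R2, (0, 1))
(3, 0, R2, (1, 2))
(3, 0, R7, (1,))
(4, 0, R3, (1, 2))
(4, 1, R3, (1, 2))
(4, 2, R3, (1, 2))
(4, 3, R3, (1, 2))
(5, 0, R4, (0, 2))
(6, 0, R8, (0, 2))
(7, 3, R6, (0, 2))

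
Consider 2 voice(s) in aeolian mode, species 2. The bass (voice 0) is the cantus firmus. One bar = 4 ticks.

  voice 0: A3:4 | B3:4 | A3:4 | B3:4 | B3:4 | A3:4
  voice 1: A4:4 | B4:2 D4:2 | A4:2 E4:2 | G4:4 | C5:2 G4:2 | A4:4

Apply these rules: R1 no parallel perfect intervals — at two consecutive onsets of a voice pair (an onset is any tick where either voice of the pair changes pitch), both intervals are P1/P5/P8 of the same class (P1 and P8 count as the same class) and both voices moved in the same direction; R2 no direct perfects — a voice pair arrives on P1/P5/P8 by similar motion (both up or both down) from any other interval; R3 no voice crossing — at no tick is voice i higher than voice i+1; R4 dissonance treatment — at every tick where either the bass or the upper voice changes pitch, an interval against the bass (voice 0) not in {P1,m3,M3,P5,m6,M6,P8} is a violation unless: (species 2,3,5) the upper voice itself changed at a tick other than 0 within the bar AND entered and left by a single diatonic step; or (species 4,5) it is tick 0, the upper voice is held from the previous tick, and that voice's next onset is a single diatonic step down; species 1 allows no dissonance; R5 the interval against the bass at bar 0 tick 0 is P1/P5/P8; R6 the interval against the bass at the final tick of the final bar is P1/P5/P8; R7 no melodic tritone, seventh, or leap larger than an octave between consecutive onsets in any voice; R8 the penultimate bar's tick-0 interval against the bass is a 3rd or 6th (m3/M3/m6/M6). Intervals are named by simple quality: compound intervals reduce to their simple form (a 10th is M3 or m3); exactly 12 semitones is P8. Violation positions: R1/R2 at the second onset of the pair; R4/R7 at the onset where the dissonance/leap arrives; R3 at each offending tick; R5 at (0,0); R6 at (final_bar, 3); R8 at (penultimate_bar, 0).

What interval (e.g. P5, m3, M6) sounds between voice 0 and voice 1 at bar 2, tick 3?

P5

voice 0=A3 voice 1=E4 -> P5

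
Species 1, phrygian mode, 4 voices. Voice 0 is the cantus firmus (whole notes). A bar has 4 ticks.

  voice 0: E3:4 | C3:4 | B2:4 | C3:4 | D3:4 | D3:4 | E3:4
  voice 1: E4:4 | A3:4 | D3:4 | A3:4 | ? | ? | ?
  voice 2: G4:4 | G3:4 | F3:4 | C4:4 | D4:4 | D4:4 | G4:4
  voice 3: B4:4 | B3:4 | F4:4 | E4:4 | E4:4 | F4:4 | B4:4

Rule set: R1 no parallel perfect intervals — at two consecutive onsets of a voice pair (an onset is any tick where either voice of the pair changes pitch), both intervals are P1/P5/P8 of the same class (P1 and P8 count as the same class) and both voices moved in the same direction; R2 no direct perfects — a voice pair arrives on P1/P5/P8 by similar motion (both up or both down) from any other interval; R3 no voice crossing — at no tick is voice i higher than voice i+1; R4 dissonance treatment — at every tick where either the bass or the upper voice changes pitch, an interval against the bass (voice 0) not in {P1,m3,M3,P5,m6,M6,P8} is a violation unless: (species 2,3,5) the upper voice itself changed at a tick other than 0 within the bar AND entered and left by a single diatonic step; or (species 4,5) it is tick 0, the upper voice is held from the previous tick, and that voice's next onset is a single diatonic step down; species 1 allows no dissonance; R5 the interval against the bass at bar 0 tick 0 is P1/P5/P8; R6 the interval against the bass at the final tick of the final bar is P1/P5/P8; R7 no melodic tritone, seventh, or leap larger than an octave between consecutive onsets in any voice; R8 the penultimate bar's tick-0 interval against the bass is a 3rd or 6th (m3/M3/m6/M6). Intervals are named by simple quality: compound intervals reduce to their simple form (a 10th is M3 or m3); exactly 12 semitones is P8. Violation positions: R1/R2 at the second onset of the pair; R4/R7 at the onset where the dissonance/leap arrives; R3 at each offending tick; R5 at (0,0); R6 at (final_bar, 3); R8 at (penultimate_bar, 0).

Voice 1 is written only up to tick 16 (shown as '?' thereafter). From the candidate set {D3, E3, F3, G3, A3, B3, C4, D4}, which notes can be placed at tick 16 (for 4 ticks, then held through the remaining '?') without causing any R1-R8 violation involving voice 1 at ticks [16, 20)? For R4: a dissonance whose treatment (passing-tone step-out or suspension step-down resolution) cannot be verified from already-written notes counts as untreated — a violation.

D3: legal
E3: violates R4
F3: legal
G3: violates R4
A3: legal
B3: legal
C4: violates R4
D4: violates R2

{A3, B3, D3, F3}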